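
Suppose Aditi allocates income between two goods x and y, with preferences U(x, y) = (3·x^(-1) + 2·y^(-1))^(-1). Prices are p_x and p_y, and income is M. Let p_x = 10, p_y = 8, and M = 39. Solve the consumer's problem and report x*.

With the ratio pinned down, the budget gives x* = M/(p_x + p_y·(y/x)) and y* = (y/x)·x*.
Numerically y/x = 0.912871, so x* = 39/(10 + 8·0.912871) = 2.2539.

x* = 2.2539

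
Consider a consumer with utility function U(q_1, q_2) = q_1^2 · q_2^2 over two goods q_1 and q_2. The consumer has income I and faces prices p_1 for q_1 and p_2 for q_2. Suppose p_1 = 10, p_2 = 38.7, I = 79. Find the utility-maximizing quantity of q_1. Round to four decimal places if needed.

MU_q_1/MU_q_2 = (2·q_2)/(2·q_1); tangency sets this equal to p_1/p_2.
So 2·p_2·q_2 = 2·p_1·q_1; combined with the budget, a share 0.5 of income goes to q_1.
Demand: q_1*(p_1,p_2,I) = 0.5·I/p_1 and q_2* = 0.5·I/p_2.
At p_1=10, p_2=38.7, I=79: q_1* = 0.5·79/10 = 3.95.

q_1* = 3.95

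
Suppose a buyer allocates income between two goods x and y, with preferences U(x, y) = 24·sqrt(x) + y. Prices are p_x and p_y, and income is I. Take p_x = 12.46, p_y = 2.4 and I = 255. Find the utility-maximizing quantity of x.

x* = 5.3426

MU_x = 12/√x, MU_y = 1. Tangency: 12/√x = p_x/p_y.
Thus x* = (12·p_y/p_x)² — independent of I — with the rest of income spent on y.
Plugging in: x* = (12·2.4/12.46)² = 5.3426.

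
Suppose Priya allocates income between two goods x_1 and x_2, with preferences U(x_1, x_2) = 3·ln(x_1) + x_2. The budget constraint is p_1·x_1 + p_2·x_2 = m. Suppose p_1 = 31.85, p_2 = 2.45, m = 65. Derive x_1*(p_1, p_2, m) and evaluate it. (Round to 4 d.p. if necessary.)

At the given prices: x_1* = 3·2.45/31.85 = 0.2308.

x_1* = 0.2308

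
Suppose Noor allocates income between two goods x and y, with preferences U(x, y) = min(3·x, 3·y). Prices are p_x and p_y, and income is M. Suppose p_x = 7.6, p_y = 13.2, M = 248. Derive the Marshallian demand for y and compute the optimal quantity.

y* = 11.9231

Leontief preferences: the optimum is at the kink where x/3 = y/3, i.e. y = x.
Budget: p_x·x + p_y·x = M, so (3·p_x + 3·p_y)·x = 3·M.
Demand: x*(p_x,p_y,M) = 3·M/(3·p_x + 3·p_y), y* = 3·M/(3·p_x + 3·p_y).
Here 3·7.6 + 3·13.2 = 62.4, giving y* = 11.9231.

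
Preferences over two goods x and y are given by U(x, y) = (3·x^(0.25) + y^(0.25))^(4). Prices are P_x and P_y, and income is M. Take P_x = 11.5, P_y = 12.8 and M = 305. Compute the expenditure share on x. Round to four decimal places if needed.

MRS = MU_x/MU_y = 3·(y/x)^(0.75). Set equal to P_x/P_y.
Solve for the ratio: y/x = [(1/3)·P_x/P_y]^(4/3).
With the ratio pinned down, the budget gives x* = M/(P_x + P_y·(y/x)) and y* = (y/x)·x*.
Numerically y/x = 0.200365, so x* = 305/(11.5 + 12.8·0.200365) = 21.6855 and y* = 0.200365·21.6855 = 4.345.
Expenditure on x: 11.5·21.6855 = 249.3837; share = 0.8177.

share on x = 0.8177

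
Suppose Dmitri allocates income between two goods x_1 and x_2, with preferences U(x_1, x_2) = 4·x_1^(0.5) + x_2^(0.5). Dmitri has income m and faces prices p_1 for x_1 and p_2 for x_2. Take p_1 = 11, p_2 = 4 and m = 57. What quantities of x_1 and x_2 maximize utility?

From the CES first-order condition, 4·(x_2/x_1)^(0.5) = p_1/p_2.
Hence x_2/x_1 = ((1/4)·p_1/p_2)^(1/(0.5)), i.e. raised to the 2 power.
Substitute x_2 = (x_2/x_1)·x_1 into the budget: x_1* = m/(p_1 + p_2·(x_2/x_1)).
Numerically x_2/x_1 = 0.472656, so x_1* = 57/(11 + 4·0.472656) = 4.4218 and x_2* = 0.472656·4.4218 = 2.09.

x_1* = 4.4218, x_2* = 2.09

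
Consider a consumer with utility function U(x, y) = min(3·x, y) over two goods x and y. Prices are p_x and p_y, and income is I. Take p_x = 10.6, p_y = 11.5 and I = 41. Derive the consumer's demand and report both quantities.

x* = 0.9091, y* = 2.7273

Leontief preferences: the optimum is at the kink where x/1 = y/3, i.e. y = 3·x.
Budget: p_x·x + p_y·3·x = I, so (p_x + 3·p_y)·x = I.
Demand: x*(p_x,p_y,I) = I/(p_x + 3·p_y), y* = 3·I/(p_x + 3·p_y).
Here 10.6 + 3·11.5 = 45.1, giving x* = 0.9091 and y* = 2.7273.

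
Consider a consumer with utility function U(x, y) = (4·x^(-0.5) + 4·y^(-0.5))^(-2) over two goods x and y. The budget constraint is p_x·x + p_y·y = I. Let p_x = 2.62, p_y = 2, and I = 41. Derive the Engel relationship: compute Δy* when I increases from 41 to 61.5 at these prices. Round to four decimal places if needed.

Δy* = 4.8945

From the CES first-order condition, (y/x)^(1.5) = p_x/p_y.
Solve for the ratio: y/x = [p_x/p_y]^(2/3).
With the ratio pinned down, the budget gives x* = I/(p_x + p_y·(y/x)) and y* = (y/x)·x*.
Numerically y/x = 1.197239, so x* = 41/(2.62 + 2·1.197239) = 8.1763 and y* = 1.197239·8.1763 = 9.789.
At I' = 61.5: y* = 14.6835. Change: 14.6835 − 9.789 = 4.8945.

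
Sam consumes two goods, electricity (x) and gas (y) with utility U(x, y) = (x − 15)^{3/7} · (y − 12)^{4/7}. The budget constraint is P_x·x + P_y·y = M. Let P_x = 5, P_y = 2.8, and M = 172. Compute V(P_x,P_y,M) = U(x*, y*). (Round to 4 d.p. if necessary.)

Let x' = x−15, y' = y−12. MRS = (3/4)·y'/x' = P_x/P_y.
After buying the subsistence bundle (15, 12), a share 3/7 of the remaining income goes to x: x* = 15 + 3/7·(M − 15P_x − 12P_y)/P_x.
Discretionary income = 172 − 15·5 − 12·2.8 = 63.4; x* = 15 + 3/7·63.4/5 = 20.4343; y* = 12 + 4/7·63.4/2.8 = 24.9388.
Utility at the optimum: U(20.4343, 24.9388) = 8.9213.

V = 8.9213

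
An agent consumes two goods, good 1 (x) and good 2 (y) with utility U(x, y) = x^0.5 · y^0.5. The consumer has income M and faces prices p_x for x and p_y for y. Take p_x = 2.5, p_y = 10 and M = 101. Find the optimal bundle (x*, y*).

x* = 20.2, y* = 5.05

MU_x/MU_y = (0.5·y)/(0.5·x); tangency sets this equal to p_x/p_y.
So 0.5·p_y·y = 0.5·p_x·x; combined with the budget, a share 0.5 of income goes to x.
Demand: x*(p_x,p_y,M) = 0.5·M/p_x and y* = 0.5·M/p_y.
At p_x=2.5, p_y=10, M=101: x* = 0.5·101/2.5 = 20.2, y* = 5.05.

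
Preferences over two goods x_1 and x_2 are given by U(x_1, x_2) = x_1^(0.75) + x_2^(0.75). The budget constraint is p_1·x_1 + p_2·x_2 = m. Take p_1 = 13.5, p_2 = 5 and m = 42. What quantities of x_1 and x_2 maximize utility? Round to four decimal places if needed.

Numerically x_2/x_1 = 53.1441, so x_1* = 42/(13.5 + 5·53.1441) = 0.1504 and x_2* = 53.1441·0.1504 = 7.9939.

x_1* = 0.1504, x_2* = 7.9939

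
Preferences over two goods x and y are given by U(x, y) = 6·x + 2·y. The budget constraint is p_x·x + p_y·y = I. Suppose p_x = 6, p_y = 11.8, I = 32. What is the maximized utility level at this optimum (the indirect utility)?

Linear utility — the consumer picks whichever good has higher MU/price: 6/6 = 1 vs 2/11.8 = 0.1695.
x gives more utility per dollar, so spend all income on x: x* = I/p_x, y* = 0.
Numerically: x* = 5.3333, y* = 0.
Utility at the optimum: U(5.3333, 0) = 32.

V = 32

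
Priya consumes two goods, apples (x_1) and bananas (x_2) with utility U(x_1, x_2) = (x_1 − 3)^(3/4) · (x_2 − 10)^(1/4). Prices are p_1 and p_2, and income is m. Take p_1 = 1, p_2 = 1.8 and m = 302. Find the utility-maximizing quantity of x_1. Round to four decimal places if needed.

MRS = 3·(x_2−10)/(x_1−3). Tangency with p_1/p_2 gives x_2−10 = (1/3)·(p_1/p_2)·(x_1−3).
Substituting into the budget: x_1* = 3 + 0.75·(m − 3·p_1 − 10·p_2)/p_1, and x_2* = 10 + 0.25·(…)/p_2.
Discretionary income = 302 − 3·1 − 10·1.8 = 281; x_1* = 3 + 0.75·281/1 = 213.75.

x_1* = 213.75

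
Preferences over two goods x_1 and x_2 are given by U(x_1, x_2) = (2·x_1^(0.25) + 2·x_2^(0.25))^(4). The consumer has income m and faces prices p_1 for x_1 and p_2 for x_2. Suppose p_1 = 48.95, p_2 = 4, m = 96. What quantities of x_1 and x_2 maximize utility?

From the CES first-order condition, (x_2/x_1)^(0.75) = p_1/p_2.
Hence x_2/x_1 = (p_1/p_2)^(1/(0.75)), i.e. raised to the 4/3 power.
With the ratio pinned down, the budget gives x_1* = m/(p_1 + p_2·(x_2/x_1)) and x_2* = (x_2/x_1)·x_1*.
Numerically x_2/x_1 = 28.200509, so x_1* = 96/(48.95 + 4·28.200509) = 0.5935 and x_2* = 28.200509·0.5935 = 16.737.

x_1* = 0.5935, x_2* = 16.737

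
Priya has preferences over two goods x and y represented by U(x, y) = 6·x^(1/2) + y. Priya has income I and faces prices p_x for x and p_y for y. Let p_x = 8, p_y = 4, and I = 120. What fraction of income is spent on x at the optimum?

Set MRS = p_x/p_y: 3·x^(−1/2) = p_x/p_y.
Thus x* = (3·p_y/p_x)² — independent of I — with the rest of income spent on y.
Plugging in: x* = (3·4/8)² = 2.25, y* = 25.5.
Expenditure on x: 8·2.25 = 18; share = 0.15.

share on x = 0.15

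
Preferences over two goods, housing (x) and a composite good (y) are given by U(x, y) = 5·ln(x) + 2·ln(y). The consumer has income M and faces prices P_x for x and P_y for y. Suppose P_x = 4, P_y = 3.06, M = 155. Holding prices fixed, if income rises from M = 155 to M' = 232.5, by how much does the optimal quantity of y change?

Δy* = 7.2362

MU_x/MU_y = (5·y)/(2·x); tangency sets this equal to P_x/P_y.
So 5·P_y·y = 2·P_x·x; combined with the budget, a share 5/7 of income goes to x.
Demand: x*(P_x,P_y,M) = 5/7·M/P_x and y* = 2/7·M/P_y.
At P_x=4, P_y=3.06, M=155: y* = 2/7·155/3.06 = 14.4725.
At M' = 232.5: y* = 21.7087. Change: 21.7087 − 14.4725 = 7.2362.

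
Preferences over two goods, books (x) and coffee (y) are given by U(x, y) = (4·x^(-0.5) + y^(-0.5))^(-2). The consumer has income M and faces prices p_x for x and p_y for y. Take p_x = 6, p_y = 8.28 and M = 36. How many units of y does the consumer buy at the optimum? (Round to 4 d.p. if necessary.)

MRS = MU_x/MU_y = 4·(y/x)^(1.5). Set equal to p_x/p_y.
Hence y/x = ((1/4)·p_x/p_y)^(1/(1.5)), i.e. raised to the 2/3 power.
With the ratio pinned down, the budget gives x* = M/(p_x + p_y·(y/x)) and y* = (y/x)·x*.
Numerically y/x = 0.320165, so x* = 36/(6 + 8.28·0.320165) = 4.1614 and y* = 0.320165·4.1614 = 1.3323.

y* = 1.3323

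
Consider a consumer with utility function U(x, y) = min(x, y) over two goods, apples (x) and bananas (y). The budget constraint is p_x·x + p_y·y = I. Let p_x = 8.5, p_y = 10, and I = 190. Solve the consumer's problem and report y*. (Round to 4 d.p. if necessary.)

y* = 10.2703

Demand: x*(p_x,p_y,I) = I/(p_x + p_y), y* = I/(p_x + p_y).
Here 8.5 + 10 = 18.5, giving y* = 10.2703.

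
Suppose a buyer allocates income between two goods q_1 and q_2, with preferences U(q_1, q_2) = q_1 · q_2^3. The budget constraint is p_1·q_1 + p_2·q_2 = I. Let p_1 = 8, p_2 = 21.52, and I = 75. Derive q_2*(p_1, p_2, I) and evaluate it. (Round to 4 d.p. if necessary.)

The MRS is (1/3)·q_2/q_1. Set MRS = p_1/p_2.
Rearranging, p_2·q_2 = 3·p_1·q_1. Substituting into the budget gives p_1·q_1·(1 + 3) = I.
Demand: q_1*(p_1,p_2,I) = 0.25·I/p_1 and q_2* = 0.75·I/p_2.
At p_1=8, p_2=21.52, I=75: q_2* = 0.75·75/21.52 = 2.6138.

q_2* = 2.6138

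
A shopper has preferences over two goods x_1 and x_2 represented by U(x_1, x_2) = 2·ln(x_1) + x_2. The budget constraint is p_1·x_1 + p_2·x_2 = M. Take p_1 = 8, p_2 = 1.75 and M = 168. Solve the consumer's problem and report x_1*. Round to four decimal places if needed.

MU_x_1 = 2/x_1, MU_x_2 = 1. Tangency: 2/x_1 = p_1/p_2.
So x_1*(p_1,p_2) = 2·p_2/p_1, independent of income; and x_2* = (M − 2·p_2)/p_2.
At the given prices: x_1* = 2·1.75/8 = 0.4375.

x_1* = 0.4375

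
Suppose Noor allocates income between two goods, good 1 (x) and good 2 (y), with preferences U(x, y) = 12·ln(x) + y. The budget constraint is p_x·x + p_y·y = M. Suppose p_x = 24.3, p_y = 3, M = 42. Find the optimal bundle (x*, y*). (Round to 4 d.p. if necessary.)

x* = 1.4815, y* = 2

MU_x = 12/x, MU_y = 1. Tangency: 12/x = p_x/p_y.
So x*(p_x,p_y) = 12·p_y/p_x, independent of income; and y* = (M − 12·p_y)/p_y.
At the given prices: x* = 12·3/24.3 = 1.4815, and y* = 2.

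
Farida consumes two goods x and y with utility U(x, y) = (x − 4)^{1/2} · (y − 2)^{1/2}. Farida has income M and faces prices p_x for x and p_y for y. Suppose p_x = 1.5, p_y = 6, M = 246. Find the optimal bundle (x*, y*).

Let x' = x−4, y' = y−2. MRS = y'/x' = p_x/p_y.
After buying the subsistence bundle (4, 2), a share 0.5 of the remaining income goes to x: x* = 4 + 0.5·(M − 4p_x − 2p_y)/p_x.
Discretionary income = 246 − 4·1.5 − 2·6 = 228; x* = 4 + 0.5·228/1.5 = 80; y* = 2 + 0.5·228/6 = 21.

x* = 80, y* = 21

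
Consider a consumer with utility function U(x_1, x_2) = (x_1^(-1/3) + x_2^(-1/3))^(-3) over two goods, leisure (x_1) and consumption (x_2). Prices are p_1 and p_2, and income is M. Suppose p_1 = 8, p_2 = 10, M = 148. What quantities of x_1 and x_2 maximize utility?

From the CES first-order condition, (x_2/x_1)^(4/3) = p_1/p_2.
Hence x_2/x_1 = (p_1/p_2)^(1/(4/3)), i.e. raised to the 0.75 power.
Substitute x_2 = (x_2/x_1)·x_1 into the budget: x_1* = M/(p_1 + p_2·(x_2/x_1)).
Numerically x_2/x_1 = 0.845897, so x_1* = 148/(8 + 10·0.845897) = 8.9921 and x_2* = 0.845897·8.9921 = 7.6064.

x_1* = 8.9921, x_2* = 7.6064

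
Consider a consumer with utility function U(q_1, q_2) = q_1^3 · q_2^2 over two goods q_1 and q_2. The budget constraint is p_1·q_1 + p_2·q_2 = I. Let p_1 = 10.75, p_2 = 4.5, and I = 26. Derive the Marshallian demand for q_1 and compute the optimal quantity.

q_1* = 1.4512

The MRS is (3/2)·q_2/q_1. Set MRS = p_1/p_2.
So 3·p_2·q_2 = 2·p_1·q_1; combined with the budget, a share 0.6 of income goes to q_1.
Demand: q_1*(p_1,p_2,I) = 0.6·I/p_1 and q_2* = 0.4·I/p_2.
At p_1=10.75, p_2=4.5, I=26: q_1* = 0.6·26/10.75 = 1.4512.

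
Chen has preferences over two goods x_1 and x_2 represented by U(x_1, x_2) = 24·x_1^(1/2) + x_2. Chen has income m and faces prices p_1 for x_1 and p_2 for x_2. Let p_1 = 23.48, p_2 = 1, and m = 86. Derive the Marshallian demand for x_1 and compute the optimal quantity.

x_1* = 0.2612

Utility is quasi-linear in x_2; the FOC for x_1 is 12/√x_1 = p_1/p_2.
Thus x_1* = (12·p_2/p_1)² — independent of m — with the rest of income spent on x_2.
Plugging in: x_1* = (12·1/23.48)² = 0.2612.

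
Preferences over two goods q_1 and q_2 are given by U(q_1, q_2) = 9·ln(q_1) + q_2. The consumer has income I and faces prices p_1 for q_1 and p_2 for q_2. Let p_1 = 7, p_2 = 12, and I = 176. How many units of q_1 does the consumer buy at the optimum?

q_1* = 15.4286

MU_q_1 = 9/q_1, MU_q_2 = 1. Tangency: 9/q_1 = p_1/p_2.
So q_1*(p_1,p_2) = 9·p_2/p_1, independent of income; and q_2* = (I − 9·p_2)/p_2.
At the given prices: q_1* = 9·12/7 = 15.4286.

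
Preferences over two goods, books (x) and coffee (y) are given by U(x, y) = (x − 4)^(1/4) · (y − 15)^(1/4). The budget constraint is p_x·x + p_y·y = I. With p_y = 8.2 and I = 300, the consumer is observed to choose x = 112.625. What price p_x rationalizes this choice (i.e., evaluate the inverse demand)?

MRS = (y−15)/(x−4). Tangency with p_x/p_y gives y−15 = (p_x/p_y)·(x−4).
After buying the subsistence bundle (4, 15), a share 0.5 of the remaining income goes to x: x* = 4 + 0.5·(I − 4p_x − 15p_y)/p_x.
Set x* = 112.625 in the demand function and solve for p_x: p_x = 0.8.

p_x = 0.8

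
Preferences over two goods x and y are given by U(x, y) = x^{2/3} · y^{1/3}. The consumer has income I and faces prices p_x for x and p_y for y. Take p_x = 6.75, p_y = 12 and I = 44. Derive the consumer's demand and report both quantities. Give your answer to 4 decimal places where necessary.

The MRS is 2·y/x. Set MRS = p_x/p_y.
Rearranging, p_y·y = (1/2)·p_x·x. Substituting into the budget gives p_x·x·(1 + (1/2)) = I.
Demand: x*(p_x,p_y,I) = 2/3·I/p_x and y* = 1/3·I/p_y.
At p_x=6.75, p_y=12, I=44: x* = 2/3·44/6.75 = 4.3457, y* = 1.2222.

x* = 4.3457, y* = 1.2222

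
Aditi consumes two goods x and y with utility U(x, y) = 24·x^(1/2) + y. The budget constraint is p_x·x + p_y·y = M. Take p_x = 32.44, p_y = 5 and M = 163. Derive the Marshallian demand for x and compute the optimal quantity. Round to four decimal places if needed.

x* = 3.4209

Thus x* = (12·p_y/p_x)² — independent of M — with the rest of income spent on y.
Plugging in: x* = (12·5/32.44)² = 3.4209.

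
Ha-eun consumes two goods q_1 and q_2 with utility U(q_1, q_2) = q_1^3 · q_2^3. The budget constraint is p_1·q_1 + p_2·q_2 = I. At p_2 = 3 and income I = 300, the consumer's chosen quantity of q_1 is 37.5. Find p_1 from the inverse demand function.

The MRS is q_2/q_1. Set MRS = p_1/p_2.
So 3·p_2·q_2 = 3·p_1·q_1; combined with the budget, a share 0.5 of income goes to q_1.
Demand: q_1*(p_1,p_2,I) = 0.5·I/p_1 and q_2* = 0.5·I/p_2.
Set q_1* = 37.5 in the demand function and solve for p_1: p_1 = 4.

p_1 = 4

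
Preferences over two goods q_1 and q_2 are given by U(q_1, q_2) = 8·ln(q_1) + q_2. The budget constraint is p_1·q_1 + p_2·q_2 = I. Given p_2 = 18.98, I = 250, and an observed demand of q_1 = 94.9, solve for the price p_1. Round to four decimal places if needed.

MU_q_1 = 8/q_1, MU_q_2 = 1. Tangency: 8/q_1 = p_1/p_2.
So q_1*(p_1,p_2) = 8·p_2/p_1, independent of income; and q_2* = (I − 8·p_2)/p_2.
Set q_1* = 94.9 in the demand function and solve for p_1: p_1 = 1.6.

p_1 = 1.6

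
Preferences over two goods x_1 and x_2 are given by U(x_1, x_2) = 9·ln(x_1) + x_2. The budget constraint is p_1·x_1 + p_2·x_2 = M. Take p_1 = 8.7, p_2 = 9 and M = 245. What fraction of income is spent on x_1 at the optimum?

MU_x_1 = 9/x_1, MU_x_2 = 1. Tangency: 9/x_1 = p_1/p_2.
So x_1*(p_1,p_2) = 9·p_2/p_1, independent of income; and x_2* = (M − 9·p_2)/p_2.
At the given prices: x_1* = 9·9/8.7 = 9.3103, and x_2* = 18.2222.
Expenditure on x_1: 8.7·9.3103 = 81; share = 0.3306.

share on x_1 = 0.3306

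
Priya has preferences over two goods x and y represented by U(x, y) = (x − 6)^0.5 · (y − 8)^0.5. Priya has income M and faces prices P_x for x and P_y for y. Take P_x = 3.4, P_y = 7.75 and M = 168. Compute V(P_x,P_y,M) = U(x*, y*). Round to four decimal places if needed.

V = 8.3378

Let x' = x−6, y' = y−8. MRS = y'/x' = P_x/P_y.
Substituting into the budget: x* = 6 + 0.5·(M − 6·P_x − 8·P_y)/P_x, and y* = 8 + 0.5·(…)/P_y.
Discretionary income = 168 − 6·3.4 − 8·7.75 = 85.6; x* = 6 + 0.5·85.6/3.4 = 18.5882; y* = 8 + 0.5·85.6/7.75 = 13.5226.
Utility at the optimum: U(18.5882, 13.5226) = 8.3378.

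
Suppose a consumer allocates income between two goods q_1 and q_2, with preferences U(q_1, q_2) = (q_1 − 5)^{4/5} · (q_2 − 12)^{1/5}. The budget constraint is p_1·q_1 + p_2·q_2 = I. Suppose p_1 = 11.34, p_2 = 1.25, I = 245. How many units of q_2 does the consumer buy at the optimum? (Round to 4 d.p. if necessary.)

q_2* = 39.728

Let q_1' = q_1−5, q_2' = q_2−12. MRS = 4·q_2'/q_1' = p_1/p_2.
Substituting into the budget: q_1* = 5 + 0.8·(I − 5·p_1 − 12·p_2)/p_1, and q_2* = 12 + 0.2·(…)/p_2.
Discretionary income = 245 − 5·11.34 − 12·1.25 = 173.3; q_2* = 12 + 0.2·173.3/1.25 = 39.728.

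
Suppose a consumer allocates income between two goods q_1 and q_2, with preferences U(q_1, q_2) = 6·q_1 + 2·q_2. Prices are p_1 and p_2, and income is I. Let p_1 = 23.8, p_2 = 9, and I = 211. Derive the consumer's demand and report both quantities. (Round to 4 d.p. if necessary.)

q_1* = 8.8655, q_2* = 0

Linear utility — the consumer picks whichever good has higher MU/price: 6/23.8 = 0.2521 vs 2/9 = 0.2222.
q_1 gives more utility per dollar, so spend all income on q_1: q_1* = I/p_1, q_2* = 0.
Numerically: q_1* = 8.8655, q_2* = 0.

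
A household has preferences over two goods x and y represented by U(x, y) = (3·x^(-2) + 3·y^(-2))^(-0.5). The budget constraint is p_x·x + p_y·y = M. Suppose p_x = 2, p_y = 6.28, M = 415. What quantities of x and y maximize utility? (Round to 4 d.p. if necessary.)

x* = 65.9923, y* = 45.0661

From the CES first-order condition, (y/x)^(3) = p_x/p_y.
Solve for the ratio: y/x = [p_x/p_y]^(1/3).
With the ratio pinned down, the budget gives x* = M/(p_x + p_y·(y/x)) and y* = (y/x)·x*.
Numerically y/x = 0.682899, so x* = 415/(2 + 6.28·0.682899) = 65.9923 and y* = 0.682899·65.9923 = 45.0661.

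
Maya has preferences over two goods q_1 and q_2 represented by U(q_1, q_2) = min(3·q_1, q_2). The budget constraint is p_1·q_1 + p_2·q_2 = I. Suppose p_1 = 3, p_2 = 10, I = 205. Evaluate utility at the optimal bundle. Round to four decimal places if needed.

Here 3 + 3·10 = 33, giving q_1* = 6.2121 and q_2* = 18.6364.
Utility at the optimum: U(6.2121, 18.6364) = 18.6364.

V = 18.6364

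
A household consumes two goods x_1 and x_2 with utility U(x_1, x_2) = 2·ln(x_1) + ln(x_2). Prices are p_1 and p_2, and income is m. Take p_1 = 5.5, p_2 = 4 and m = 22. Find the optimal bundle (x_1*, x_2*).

x_1* = 2.6667, x_2* = 1.8333

The MRS is 2·x_2/x_1. Set MRS = p_1/p_2.
Rearranging, p_2·x_2 = (1/2)·p_1·x_1. Substituting into the budget gives p_1·x_1·(1 + (1/2)) = m.
Demand: x_1*(p_1,p_2,m) = 2/3·m/p_1 and x_2* = 1/3·m/p_2.
At p_1=5.5, p_2=4, m=22: x_1* = 2/3·22/5.5 = 2.6667, x_2* = 1.8333.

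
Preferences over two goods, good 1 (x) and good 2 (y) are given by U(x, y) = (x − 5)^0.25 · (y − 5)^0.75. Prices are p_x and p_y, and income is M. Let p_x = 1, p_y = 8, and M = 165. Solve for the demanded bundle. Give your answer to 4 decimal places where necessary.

x* = 35, y* = 16.25

After buying the subsistence bundle (5, 5), a share 0.25 of the remaining income goes to x: x* = 5 + 0.25·(M − 5p_x − 5p_y)/p_x.
Discretionary income = 165 − 5·1 − 5·8 = 120; x* = 5 + 0.25·120/1 = 35; y* = 5 + 0.75·120/8 = 16.25.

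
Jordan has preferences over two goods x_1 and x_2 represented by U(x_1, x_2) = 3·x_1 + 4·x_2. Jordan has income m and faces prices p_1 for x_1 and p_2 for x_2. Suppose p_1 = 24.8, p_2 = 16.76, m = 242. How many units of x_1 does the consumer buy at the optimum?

Perfect substitutes: compare marginal utility per dollar. 3/p_1 vs 4/p_2 → 0.121 vs 0.2387.
x_2 gives more utility per dollar, so spend all income on x_2: x_2* = m/p_2, x_1* = 0.
Numerically: x_1* = 0, x_2* = 14.4391.

x_1* = 0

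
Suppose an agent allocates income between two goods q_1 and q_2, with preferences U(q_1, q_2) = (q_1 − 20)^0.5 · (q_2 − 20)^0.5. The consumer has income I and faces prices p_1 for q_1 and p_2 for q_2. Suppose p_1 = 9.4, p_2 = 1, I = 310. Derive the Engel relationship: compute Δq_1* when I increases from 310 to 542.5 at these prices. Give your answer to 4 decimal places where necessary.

Δq_1* = 12.367

This is Cobb-Douglas in (q_1−20, q_2−20): tangency gives 0.5·p_2·(q_2−20) = 0.5·p_1·(q_1−20).
Substituting into the budget: q_1* = 20 + 0.5·(I − 20·p_1 − 20·p_2)/p_1, and q_2* = 20 + 0.5·(…)/p_2.
Discretionary income = 310 − 20·9.4 − 20·1 = 102; q_1* = 20 + 0.5·102/9.4 = 25.4255.
At I' = 542.5: q_1* = 37.7926. Change: 37.7926 − 25.4255 = 12.367.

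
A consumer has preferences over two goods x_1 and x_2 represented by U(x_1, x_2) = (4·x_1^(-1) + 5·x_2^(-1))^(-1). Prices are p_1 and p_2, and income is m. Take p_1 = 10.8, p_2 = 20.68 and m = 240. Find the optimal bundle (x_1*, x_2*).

Numerically x_2/x_1 = 0.807963, so x_1* = 240/(10.8 + 20.68·0.807963) = 8.7245 and x_2* = 0.807963·8.7245 = 7.0491.

x_1* = 8.7245, x_2* = 7.0491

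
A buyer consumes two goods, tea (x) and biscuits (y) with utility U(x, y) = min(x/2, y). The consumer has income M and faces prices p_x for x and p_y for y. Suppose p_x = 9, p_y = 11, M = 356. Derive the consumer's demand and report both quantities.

With perfect complements, no substitution: consume in ratio x:y = 2:1.
Budget: p_x·x + p_y·(1/2)·x = M, so (2·p_x + p_y)·x = 2·M.
Demand: x*(p_x,p_y,M) = 2·M/(2·p_x + p_y), y* = M/(2·p_x + p_y).
Here 2·9 + 11 = 29, giving x* = 24.5517 and y* = 12.2759.

x* = 24.5517, y* = 12.2759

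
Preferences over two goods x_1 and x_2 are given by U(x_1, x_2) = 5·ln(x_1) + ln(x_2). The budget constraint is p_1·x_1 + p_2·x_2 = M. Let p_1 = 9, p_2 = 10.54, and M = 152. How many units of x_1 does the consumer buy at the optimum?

MU_x_1/MU_x_2 = (5·x_2)/(x_1); tangency sets this equal to p_1/p_2.
Rearranging, p_2·x_2 = (1/5)·p_1·x_1. Substituting into the budget gives p_1·x_1·(1 + (1/5)) = M.
Demand: x_1*(p_1,p_2,M) = 5/6·M/p_1 and x_2* = 1/6·M/p_2.
At p_1=9, p_2=10.54, M=152: x_1* = 5/6·152/9 = 14.0741.

x_1* = 14.0741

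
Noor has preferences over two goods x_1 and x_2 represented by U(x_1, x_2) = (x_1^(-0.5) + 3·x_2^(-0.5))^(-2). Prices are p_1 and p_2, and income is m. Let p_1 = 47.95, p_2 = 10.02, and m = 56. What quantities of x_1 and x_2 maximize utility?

Substitute x_2 = (x_2/x_1)·x_1 into the budget: x_1* = m/(p_1 + p_2·(x_2/x_1)).
Numerically x_2/x_1 = 5.906925, so x_1* = 56/(47.95 + 10.02·5.906925) = 0.5227 and x_2* = 5.906925·0.5227 = 3.0875.

x_1* = 0.5227, x_2* = 3.0875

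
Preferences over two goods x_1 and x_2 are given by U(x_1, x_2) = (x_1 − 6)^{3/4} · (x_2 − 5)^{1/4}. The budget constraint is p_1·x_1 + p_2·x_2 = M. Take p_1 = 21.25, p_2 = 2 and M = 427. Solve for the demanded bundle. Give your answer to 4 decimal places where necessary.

Let x_1' = x_1−6, x_2' = x_2−5. MRS = 3·x_2'/x_1' = p_1/p_2.
Substituting into the budget: x_1* = 6 + 0.75·(M − 6·p_1 − 5·p_2)/p_1, and x_2* = 5 + 0.25·(…)/p_2.
Discretionary income = 427 − 6·21.25 − 5·2 = 289.5; x_1* = 6 + 0.75·289.5/21.25 = 16.2176; x_2* = 5 + 0.25·289.5/2 = 41.1875.

x_1* = 16.2176, x_2* = 41.1875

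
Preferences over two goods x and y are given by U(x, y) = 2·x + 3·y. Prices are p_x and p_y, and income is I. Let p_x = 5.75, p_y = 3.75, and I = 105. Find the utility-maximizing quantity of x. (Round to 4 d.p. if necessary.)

Perfect substitutes: compare marginal utility per dollar. 2/p_x vs 3/p_y → 0.3478 vs 0.8.
y gives more utility per dollar, so spend all income on y: y* = I/p_y, x* = 0.
Numerically: x* = 0, y* = 28.

x* = 0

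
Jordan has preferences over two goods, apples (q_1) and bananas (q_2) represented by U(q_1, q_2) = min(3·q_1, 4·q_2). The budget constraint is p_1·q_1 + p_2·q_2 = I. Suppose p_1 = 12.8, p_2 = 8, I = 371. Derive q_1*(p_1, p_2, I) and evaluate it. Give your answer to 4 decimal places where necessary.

Here 4·12.8 + 3·8 = 75.2, giving q_1* = 19.734.

q_1* = 19.734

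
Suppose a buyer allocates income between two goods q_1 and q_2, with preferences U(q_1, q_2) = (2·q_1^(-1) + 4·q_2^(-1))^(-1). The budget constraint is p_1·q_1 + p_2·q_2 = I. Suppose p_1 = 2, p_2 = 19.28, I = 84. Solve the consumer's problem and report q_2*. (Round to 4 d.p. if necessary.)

Substitute q_2 = (q_2/q_1)·q_1 into the budget: q_1* = I/(p_1 + p_2·(q_2/q_1)).
Numerically q_2/q_1 = 0.455488, so q_1* = 84/(2 + 19.28·0.455488) = 7.7909 and q_2* = 0.455488·7.7909 = 3.5487.

q_2* = 3.5487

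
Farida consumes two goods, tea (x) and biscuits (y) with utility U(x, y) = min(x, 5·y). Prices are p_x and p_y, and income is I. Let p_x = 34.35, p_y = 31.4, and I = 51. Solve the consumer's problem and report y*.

With perfect complements, no substitution: consume in ratio x:y = 5:1.
Budget: p_x·x + p_y·(1/5)·x = I, so (5·p_x + p_y)·x = 5·I.
Demand: x*(p_x,p_y,I) = 5·I/(5·p_x + p_y), y* = I/(5·p_x + p_y).
Here 5·34.35 + 31.4 = 203.15, giving y* = 0.251.

y* = 0.251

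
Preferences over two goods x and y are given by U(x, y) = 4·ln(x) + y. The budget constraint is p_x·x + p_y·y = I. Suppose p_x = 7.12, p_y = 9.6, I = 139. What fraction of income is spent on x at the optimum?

share on x = 0.2763

At the given prices: x* = 4·9.6/7.12 = 5.3933, and y* = 10.4792.
Expenditure on x: 7.12·5.3933 = 38.4; share = 0.2763.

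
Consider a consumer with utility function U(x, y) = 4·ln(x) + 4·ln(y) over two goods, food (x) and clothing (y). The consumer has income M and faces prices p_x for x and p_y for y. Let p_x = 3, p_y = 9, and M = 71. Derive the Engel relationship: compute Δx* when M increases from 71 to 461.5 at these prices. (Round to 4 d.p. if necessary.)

Δx* = 65.0833

At p_x=3, p_y=9, M=71: x* = 0.5·71/3 = 11.8333.
At M' = 461.5: x* = 76.9167. Change: 76.9167 − 11.8333 = 65.0833.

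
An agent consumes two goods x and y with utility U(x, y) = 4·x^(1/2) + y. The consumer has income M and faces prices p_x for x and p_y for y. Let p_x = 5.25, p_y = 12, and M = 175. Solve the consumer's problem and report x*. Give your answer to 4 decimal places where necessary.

MU_x = 2/√x, MU_y = 1. Tangency: 2/√x = p_x/p_y.
Solve: √x = 2·p_y/p_x, so x*(p_x,p_y) = (2·p_y/p_x)², and y* = (M − p_x·x*)/p_y.
Plugging in: x* = (2·12/5.25)² = 20.898.

x* = 20.898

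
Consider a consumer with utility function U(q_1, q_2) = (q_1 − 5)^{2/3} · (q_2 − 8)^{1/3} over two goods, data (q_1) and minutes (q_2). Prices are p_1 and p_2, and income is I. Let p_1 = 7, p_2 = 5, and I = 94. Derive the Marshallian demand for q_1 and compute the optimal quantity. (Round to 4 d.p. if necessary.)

Substituting into the budget: q_1* = 5 + 2/3·(I − 5·p_1 − 8·p_2)/p_1, and q_2* = 8 + 1/3·(…)/p_2.
Discretionary income = 94 − 5·7 − 8·5 = 19; q_1* = 5 + 2/3·19/7 = 6.8095.

q_1* = 6.8095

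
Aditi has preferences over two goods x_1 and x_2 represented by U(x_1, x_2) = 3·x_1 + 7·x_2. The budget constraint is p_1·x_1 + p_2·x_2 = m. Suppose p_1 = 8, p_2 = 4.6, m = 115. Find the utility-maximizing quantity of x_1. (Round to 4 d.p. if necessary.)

Perfect substitutes: compare marginal utility per dollar. 3/p_1 vs 7/p_2 → 0.375 vs 1.5217.
x_2 gives more utility per dollar, so spend all income on x_2: x_2* = m/p_2, x_1* = 0.
Numerically: x_1* = 0, x_2* = 25.

x_1* = 0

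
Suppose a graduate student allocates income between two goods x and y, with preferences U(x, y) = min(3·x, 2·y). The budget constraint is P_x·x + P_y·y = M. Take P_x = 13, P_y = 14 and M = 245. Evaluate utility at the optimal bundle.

V = 21.6176

With perfect complements, no substitution: consume in ratio x:y = 2:3.
Budget: P_x·x + P_y·(3/2)·x = M, so (2·P_x + 3·P_y)·x = 2·M.
Demand: x*(P_x,P_y,M) = 2·M/(2·P_x + 3·P_y), y* = 3·M/(2·P_x + 3·P_y).
Here 2·13 + 3·14 = 68, giving x* = 7.2059 and y* = 10.8088.
Utility at the optimum: U(7.2059, 10.8088) = 21.6176.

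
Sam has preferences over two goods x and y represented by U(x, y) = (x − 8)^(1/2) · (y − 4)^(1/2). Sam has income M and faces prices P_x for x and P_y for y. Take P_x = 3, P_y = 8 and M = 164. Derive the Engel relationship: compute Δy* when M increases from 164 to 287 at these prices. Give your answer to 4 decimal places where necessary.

MRS = (y−4)/(x−8). Tangency with P_x/P_y gives y−4 = (P_x/P_y)·(x−8).
After buying the subsistence bundle (8, 4), a share 0.5 of the remaining income goes to x: x* = 8 + 0.5·(M − 8P_x − 4P_y)/P_x.
Discretionary income = 164 − 8·3 − 4·8 = 108; y* = 4 + 0.5·108/8 = 10.75.
At M' = 287: y* = 18.4375. Change: 18.4375 − 10.75 = 7.6875.

Δy* = 7.6875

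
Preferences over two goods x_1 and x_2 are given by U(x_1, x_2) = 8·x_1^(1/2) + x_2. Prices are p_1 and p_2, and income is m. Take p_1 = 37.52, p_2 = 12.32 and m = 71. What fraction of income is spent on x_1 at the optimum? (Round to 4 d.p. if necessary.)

Utility is quasi-linear in x_2; the FOC for x_1 is 4/√x_1 = p_1/p_2.
Thus x_1* = (4·p_2/p_1)² — independent of m — with the rest of income spent on x_2.
Plugging in: x_1* = (4·12.32/37.52)² = 1.7251, x_2* = 0.5093.
Expenditure on x_1: 37.52·1.7251 = 64.726; share = 0.9116.

share on x_1 = 0.9116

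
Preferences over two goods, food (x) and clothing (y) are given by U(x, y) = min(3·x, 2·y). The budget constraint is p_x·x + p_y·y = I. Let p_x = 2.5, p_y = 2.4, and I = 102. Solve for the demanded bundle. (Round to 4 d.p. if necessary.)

x* = 16.7213, y* = 25.082

With perfect complements, no substitution: consume in ratio x:y = 2:3.
Budget: p_x·x + p_y·(3/2)·x = I, so (2·p_x + 3·p_y)·x = 2·I.
Demand: x*(p_x,p_y,I) = 2·I/(2·p_x + 3·p_y), y* = 3·I/(2·p_x + 3·p_y).
Here 2·2.5 + 3·2.4 = 12.2, giving x* = 16.7213 and y* = 25.082.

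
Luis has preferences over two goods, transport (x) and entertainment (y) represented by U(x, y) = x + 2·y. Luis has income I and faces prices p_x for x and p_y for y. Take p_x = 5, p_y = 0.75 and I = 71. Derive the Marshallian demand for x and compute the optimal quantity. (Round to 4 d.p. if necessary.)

x* = 0

Perfect substitutes: compare marginal utility per dollar. 1/p_x vs 2/p_y → 0.2 vs 2.6667.
y gives more utility per dollar, so spend all income on y: y* = I/p_y, x* = 0.
Numerically: x* = 0, y* = 94.6667.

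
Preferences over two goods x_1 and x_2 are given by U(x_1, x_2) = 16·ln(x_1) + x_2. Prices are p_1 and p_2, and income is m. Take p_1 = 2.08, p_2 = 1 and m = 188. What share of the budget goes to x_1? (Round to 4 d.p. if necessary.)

share on x_1 = 0.0851

Set MRS = p_1/p_2: (16/x_1)/1 = p_1/p_2.
So x_1*(p_1,p_2) = 16·p_2/p_1, independent of income; and x_2* = (m − 16·p_2)/p_2.
At the given prices: x_1* = 16·1/2.08 = 7.6923, and x_2* = 172.
Expenditure on x_1: 2.08·7.6923 = 16; share = 0.0851.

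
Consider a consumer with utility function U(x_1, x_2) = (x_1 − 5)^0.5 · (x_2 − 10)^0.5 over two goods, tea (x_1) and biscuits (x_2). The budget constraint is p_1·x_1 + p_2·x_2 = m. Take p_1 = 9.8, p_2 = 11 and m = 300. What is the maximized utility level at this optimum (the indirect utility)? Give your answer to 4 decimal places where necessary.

Substituting into the budget: x_1* = 5 + 0.5·(m − 5·p_1 − 10·p_2)/p_1, and x_2* = 10 + 0.5·(…)/p_2.
Discretionary income = 300 − 5·9.8 − 10·11 = 141; x_1* = 5 + 0.5·141/9.8 = 12.1939; x_2* = 10 + 0.5·141/11 = 16.4091.
Utility at the optimum: U(12.1939, 16.4091) = 6.7902.

V = 6.7902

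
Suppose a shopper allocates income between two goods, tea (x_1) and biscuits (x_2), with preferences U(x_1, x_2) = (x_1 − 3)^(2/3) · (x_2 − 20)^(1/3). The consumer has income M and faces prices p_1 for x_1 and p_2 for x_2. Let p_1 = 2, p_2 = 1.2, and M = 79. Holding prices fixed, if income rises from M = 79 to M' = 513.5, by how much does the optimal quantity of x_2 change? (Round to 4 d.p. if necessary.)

Δx_2* = 120.6944

This is Cobb-Douglas in (x_1−3, x_2−20): tangency gives 2/3·p_2·(x_2−20) = 1/3·p_1·(x_1−3).
Substituting into the budget: x_1* = 3 + 2/3·(M − 3·p_1 − 20·p_2)/p_1, and x_2* = 20 + 1/3·(…)/p_2.
Discretionary income = 79 − 3·2 − 20·1.2 = 49; x_2* = 20 + 1/3·49/1.2 = 33.6111.
At M' = 513.5: x_2* = 154.3056. Change: 154.3056 − 33.6111 = 120.6944.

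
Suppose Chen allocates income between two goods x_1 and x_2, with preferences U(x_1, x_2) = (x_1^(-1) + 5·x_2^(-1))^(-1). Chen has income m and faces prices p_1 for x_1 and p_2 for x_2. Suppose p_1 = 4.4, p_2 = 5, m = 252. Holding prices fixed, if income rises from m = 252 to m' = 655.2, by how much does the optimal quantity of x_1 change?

MU_x_1 ∝ x_1^(-2), MU_x_2 ∝ 5·x_2^(-2), so MRS = (1/5)·(x_2/x_1)^(2) = p_1/p_2.
Solve for the ratio: x_2/x_1 = [5·p_1/p_2]^(0.5).
Substitute x_2 = (x_2/x_1)·x_1 into the budget: x_1* = m/(p_1 + p_2·(x_2/x_1)).
Numerically x_2/x_1 = 2.097618, so x_1* = 252/(4.4 + 5·2.097618) = 16.9263.
At m' = 655.2: x_1* = 44.0083. Change: 44.0083 − 16.9263 = 27.0821.

Δx_1* = 27.0821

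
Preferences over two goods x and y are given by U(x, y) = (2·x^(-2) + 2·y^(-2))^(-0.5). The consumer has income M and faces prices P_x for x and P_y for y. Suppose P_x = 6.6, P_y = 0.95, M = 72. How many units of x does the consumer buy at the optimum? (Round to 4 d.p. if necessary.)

x* = 8.5585

Substitute y = (y/x)·x into the budget: x* = M/(P_x + P_y·(y/x)).
Numerically y/x = 1.908125, so x* = 72/(6.6 + 0.95·1.908125) = 8.5585.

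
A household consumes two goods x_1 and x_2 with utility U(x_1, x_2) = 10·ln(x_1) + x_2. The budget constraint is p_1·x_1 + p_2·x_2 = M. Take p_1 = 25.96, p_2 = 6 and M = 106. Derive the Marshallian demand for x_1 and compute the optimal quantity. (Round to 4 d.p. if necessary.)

Set MRS = p_1/p_2: (10/x_1)/1 = p_1/p_2.
So x_1*(p_1,p_2) = 10·p_2/p_1, independent of income; and x_2* = (M − 10·p_2)/p_2.
At the given prices: x_1* = 10·6/25.96 = 2.3112.

x_1* = 2.3112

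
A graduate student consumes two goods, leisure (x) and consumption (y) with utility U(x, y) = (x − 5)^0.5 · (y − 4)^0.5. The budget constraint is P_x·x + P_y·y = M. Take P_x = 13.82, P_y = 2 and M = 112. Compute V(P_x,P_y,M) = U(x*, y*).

V = 3.3191

This is Cobb-Douglas in (x−5, y−4): tangency gives 0.5·P_y·(y−4) = 0.5·P_x·(x−5).
Substituting into the budget: x* = 5 + 0.5·(M − 5·P_x − 4·P_y)/P_x, and y* = 4 + 0.5·(…)/P_y.
Discretionary income = 112 − 5·13.82 − 4·2 = 34.9; x* = 5 + 0.5·34.9/13.82 = 6.2627; y* = 4 + 0.5·34.9/2 = 12.725.
Utility at the optimum: U(6.2627, 12.725) = 3.3191.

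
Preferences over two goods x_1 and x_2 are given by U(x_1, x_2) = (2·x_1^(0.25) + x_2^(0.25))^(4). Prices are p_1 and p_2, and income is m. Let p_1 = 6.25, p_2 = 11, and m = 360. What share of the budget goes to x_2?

MU_x_1 ∝ 2·x_1^(-0.75), MU_x_2 ∝ x_2^(-0.75), so MRS = 2·(x_2/x_1)^(0.75) = p_1/p_2.
Solve for the ratio: x_2/x_1 = [(1/2)·p_1/p_2]^(4/3).
Substitute x_2 = (x_2/x_1)·x_1 into the budget: x_1* = m/(p_1 + p_2·(x_2/x_1)).
Numerically x_2/x_1 = 0.186757, so x_1* = 360/(6.25 + 11·0.186757) = 43.3509 and x_2* = 0.186757·43.3509 = 8.0961.
Expenditure on x_2: 11·8.0961 = 89.0568; share = 0.2474.

share on x_2 = 0.2474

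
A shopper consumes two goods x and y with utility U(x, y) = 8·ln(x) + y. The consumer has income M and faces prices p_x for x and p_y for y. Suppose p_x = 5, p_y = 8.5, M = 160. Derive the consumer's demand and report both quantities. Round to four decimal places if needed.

x* = 13.6, y* = 10.8235

MU_x = 8/x, MU_y = 1. Tangency: 8/x = p_x/p_y.
So x*(p_x,p_y) = 8·p_y/p_x, independent of income; and y* = (M − 8·p_y)/p_y.
At the given prices: x* = 8·8.5/5 = 13.6, and y* = 10.8235.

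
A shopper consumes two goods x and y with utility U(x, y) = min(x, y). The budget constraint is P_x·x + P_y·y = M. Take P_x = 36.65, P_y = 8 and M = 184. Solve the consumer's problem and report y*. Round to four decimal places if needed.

With perfect complements, no substitution: consume in ratio x:y = 1:1.
Budget: P_x·x + P_y·x = M, so (P_x + P_y)·x = M.
Demand: x*(P_x,P_y,M) = M/(P_x + P_y), y* = M/(P_x + P_y).
Here 36.65 + 8 = 44.65, giving y* = 4.1209.

y* = 4.1209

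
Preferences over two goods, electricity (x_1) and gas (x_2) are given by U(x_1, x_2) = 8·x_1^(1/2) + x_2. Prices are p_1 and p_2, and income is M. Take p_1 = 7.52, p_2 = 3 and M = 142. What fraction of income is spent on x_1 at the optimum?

MU_x_1 = 4/√x_1, MU_x_2 = 1. Tangency: 4/√x_1 = p_1/p_2.
Thus x_1* = (4·p_2/p_1)² — independent of M — with the rest of income spent on x_2.
Plugging in: x_1* = (4·3/7.52)² = 2.5464, x_2* = 40.9504.
Expenditure on x_1: 7.52·2.5464 = 19.1489; share = 0.1349.

share on x_1 = 0.1349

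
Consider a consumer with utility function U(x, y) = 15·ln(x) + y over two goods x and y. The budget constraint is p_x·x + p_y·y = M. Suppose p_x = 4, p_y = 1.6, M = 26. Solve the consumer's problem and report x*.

x* = 6

MU_x = 15/x, MU_y = 1. Tangency: 15/x = p_x/p_y.
So x*(p_x,p_y) = 15·p_y/p_x, independent of income; and y* = (M − 15·p_y)/p_y.
At the given prices: x* = 15·1.6/4 = 6.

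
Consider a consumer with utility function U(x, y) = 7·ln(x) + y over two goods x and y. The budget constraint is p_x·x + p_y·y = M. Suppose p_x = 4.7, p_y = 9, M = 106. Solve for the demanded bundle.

x* = 13.4043, y* = 4.7778

Set MRS = p_x/p_y: (7/x)/1 = p_x/p_y.
So x*(p_x,p_y) = 7·p_y/p_x, independent of income; and y* = (M − 7·p_y)/p_y.
At the given prices: x* = 7·9/4.7 = 13.4043, and y* = 4.7778.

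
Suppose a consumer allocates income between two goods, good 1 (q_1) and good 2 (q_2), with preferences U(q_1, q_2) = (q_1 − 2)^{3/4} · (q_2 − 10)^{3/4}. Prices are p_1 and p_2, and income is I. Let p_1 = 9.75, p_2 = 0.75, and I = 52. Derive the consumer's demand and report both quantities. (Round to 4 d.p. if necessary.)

q_1* = 3.2821, q_2* = 26.6667

Let q_1' = q_1−2, q_2' = q_2−10. MRS = q_2'/q_1' = p_1/p_2.
After buying the subsistence bundle (2, 10), a share 0.5 of the remaining income goes to q_1: q_1* = 2 + 0.5·(I − 2p_1 − 10p_2)/p_1.
Discretionary income = 52 − 2·9.75 − 10·0.75 = 25; q_1* = 2 + 0.5·25/9.75 = 3.2821; q_2* = 10 + 0.5·25/0.75 = 26.6667.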